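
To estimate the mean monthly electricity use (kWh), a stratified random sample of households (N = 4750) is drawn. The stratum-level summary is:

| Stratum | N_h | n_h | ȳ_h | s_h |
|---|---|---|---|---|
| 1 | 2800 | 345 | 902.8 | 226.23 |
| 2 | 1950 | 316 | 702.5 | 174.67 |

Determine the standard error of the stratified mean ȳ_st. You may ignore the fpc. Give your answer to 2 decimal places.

V̂(ȳ_st) = Σ W_h² s_h²/n_h, with W_h = N_h/N and N = 4750:
  stratum 1: (2800/4750)²·226.23²/345 = 51.5478
  stratum 2: (1950/4750)²·174.67²/316 = 16.2716
V̂(ȳ_st) = 67.8194
SE(ȳ_st) = √67.8194 = 8.23526

SE(ȳ_st) ≈ 8.24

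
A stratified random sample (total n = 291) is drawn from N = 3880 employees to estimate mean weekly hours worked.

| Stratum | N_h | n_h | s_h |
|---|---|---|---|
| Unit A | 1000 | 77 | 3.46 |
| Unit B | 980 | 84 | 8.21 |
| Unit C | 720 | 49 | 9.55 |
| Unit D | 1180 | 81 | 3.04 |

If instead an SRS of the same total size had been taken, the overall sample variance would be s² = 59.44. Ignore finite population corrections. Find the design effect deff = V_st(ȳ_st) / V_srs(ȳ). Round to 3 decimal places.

deff ≈ 0.667

V̂(ȳ_st) = Σ W_h² s_h²/n_h, with W_h = N_h/N and N = 3880:
  stratum Unit A: (1000/3880)²·3.46²/77 = 0.0103276
  stratum Unit B: (980/3880)²·8.21²/84 = 0.0511912
  stratum Unit C: (720/3880)²·9.55²/49 = 0.0640932
  stratum Unit D: (1180/3880)²·3.04²/81 = 0.0105527
V_st = 0.136165
V_srs = s²/n = 59.44/291 = 0.204261
deff = V_st / V_srs = 0.136165/0.204261 = 0.6666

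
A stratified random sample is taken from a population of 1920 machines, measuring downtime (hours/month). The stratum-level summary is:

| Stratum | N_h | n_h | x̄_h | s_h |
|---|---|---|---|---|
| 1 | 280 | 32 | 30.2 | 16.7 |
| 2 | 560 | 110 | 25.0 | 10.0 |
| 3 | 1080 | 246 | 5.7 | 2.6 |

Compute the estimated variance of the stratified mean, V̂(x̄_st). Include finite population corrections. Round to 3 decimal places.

V̂(x̄_st) = Σ W_h² (1 − n_h/N_h) s_h²/n_h, with W_h = N_h/N and N = 1920:
  stratum 1: (280/1920)²·(1 − 32/280)·16.7²/32 = 0.164169
  stratum 2: (560/1920)²·(1 − 110/560)·10.0²/110 = 0.0621449
  stratum 3: (1080/1920)²·(1 − 246/1080)·2.6²/246 = 0.00671427
V̂(x̄_st) = 0.233028

V̂(x̄_st) ≈ 0.233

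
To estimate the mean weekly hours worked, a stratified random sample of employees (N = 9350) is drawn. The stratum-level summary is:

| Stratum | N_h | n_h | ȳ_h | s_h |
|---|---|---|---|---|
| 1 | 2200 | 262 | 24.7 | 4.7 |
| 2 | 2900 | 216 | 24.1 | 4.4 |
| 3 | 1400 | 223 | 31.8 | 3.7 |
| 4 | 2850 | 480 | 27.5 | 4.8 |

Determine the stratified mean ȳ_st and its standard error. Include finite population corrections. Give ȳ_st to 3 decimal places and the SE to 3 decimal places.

ȳ_st ≈ 26.430, SE ≈ 0.130

ȳ_st = Σ W_h ȳ_h = (2200·24.7 + 2900·24.1 + 1400·31.8 + 2850·27.5)/9350 = 26.43048
V̂(ȳ_st) = Σ W_h² (1 − n_h/N_h) s_h²/n_h, with W_h = N_h/N and N = 9350:
  stratum 1: (2200/9350)²·(1 − 262/2200)·4.7²/262 = 0.00411195
  stratum 2: (2900/9350)²·(1 − 216/2900)·4.4²/216 = 0.00798011
  stratum 3: (1400/9350)²·(1 − 223/1400)·3.7²/223 = 0.00115712
  stratum 4: (2850/9350)²·(1 − 480/2850)·4.8²/480 = 0.00370861
V̂(ȳ_st) = 0.0169578
SE(ȳ_st) = √0.0169578 = 0.130222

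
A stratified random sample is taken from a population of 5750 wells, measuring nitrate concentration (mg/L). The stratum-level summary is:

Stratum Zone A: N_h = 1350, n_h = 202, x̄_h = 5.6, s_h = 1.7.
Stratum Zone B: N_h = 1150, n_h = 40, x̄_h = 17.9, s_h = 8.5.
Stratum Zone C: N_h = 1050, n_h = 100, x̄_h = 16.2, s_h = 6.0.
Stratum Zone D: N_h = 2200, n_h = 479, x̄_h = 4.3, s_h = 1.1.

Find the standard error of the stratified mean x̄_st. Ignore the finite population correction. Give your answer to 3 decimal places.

V̂(x̄_st) = Σ W_h² s_h²/n_h, with W_h = N_h/N and N = 5750:
  stratum Zone A: (1350/5750)²·1.7²/202 = 0.000788639
  stratum Zone B: (1150/5750)²·8.5²/40 = 0.07225
  stratum Zone C: (1050/5750)²·6.0²/100 = 0.0120045
  stratum Zone D: (2200/5750)²·1.1²/479 = 0.000369794
V̂(x̄_st) = 0.085413
SE(x̄_st) = √0.085413 = 0.292255

SE(x̄_st) ≈ 0.292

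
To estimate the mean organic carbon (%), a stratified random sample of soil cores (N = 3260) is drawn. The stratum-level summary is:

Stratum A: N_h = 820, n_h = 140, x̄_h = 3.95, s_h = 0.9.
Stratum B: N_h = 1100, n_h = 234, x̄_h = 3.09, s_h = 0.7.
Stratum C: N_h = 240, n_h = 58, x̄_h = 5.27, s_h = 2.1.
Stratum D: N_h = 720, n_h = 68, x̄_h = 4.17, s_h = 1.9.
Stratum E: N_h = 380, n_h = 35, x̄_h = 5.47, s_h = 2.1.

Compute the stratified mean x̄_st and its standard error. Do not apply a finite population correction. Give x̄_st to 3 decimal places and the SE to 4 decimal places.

x̄_st = Σ W_h x̄_h = (820·3.95 + 1100·3.09 + 240·5.27 + 720·4.17 + 380·5.47)/3260 = 3.98276
V̂(x̄_st) = Σ W_h² s_h²/n_h, with W_h = N_h/N and N = 3260:
  stratum A: (820/3260)²·0.9²/140 = 0.000366058
  stratum B: (1100/3260)²·0.7²/234 = 0.000238413
  stratum C: (240/3260)²·2.1²/58 = 0.000412096
  stratum D: (720/3260)²·1.9²/68 = 0.00258957
  stratum E: (380/3260)²·2.1²/35 = 0.001712
V̂(x̄_st) = 0.00531813
SE(x̄_st) = √0.00531813 = 0.0729255

x̄_st ≈ 3.983, SE ≈ 0.0729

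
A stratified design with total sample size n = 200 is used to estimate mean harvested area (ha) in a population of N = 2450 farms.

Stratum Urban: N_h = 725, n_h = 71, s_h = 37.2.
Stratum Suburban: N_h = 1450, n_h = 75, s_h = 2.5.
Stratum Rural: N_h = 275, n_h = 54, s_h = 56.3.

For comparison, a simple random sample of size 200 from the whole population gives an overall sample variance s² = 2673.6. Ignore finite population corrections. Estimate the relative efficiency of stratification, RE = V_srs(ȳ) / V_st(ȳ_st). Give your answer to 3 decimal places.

V̂(ȳ_st) = Σ W_h² s_h²/n_h, with W_h = N_h/N and N = 2450:
  stratum Urban: (725/2450)²·37.2²/71 = 1.70676
  stratum Suburban: (1450/2450)²·2.5²/75 = 0.0291892
  stratum Rural: (275/2450)²·56.3²/54 = 0.739531
V_st = 2.47548
V_srs = s²/n = 2673.6/200 = 13.368
Relative efficiency = V_srs / V_st = 13.368/2.47548 = 5.4002

RE ≈ 5.400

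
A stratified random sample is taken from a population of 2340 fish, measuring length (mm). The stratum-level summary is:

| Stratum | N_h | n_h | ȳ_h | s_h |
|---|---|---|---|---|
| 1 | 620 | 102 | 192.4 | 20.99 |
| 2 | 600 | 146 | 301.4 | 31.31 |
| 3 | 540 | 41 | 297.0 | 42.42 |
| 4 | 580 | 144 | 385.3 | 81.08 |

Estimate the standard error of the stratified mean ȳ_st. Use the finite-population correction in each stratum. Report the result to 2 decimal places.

SE(ȳ_st) ≈ 2.20

V̂(ȳ_st) = Σ W_h² (1 − n_h/N_h) s_h²/n_h, with W_h = N_h/N and N = 2340:
  stratum 1: (620/2340)²·(1 − 102/620)·20.99²/102 = 0.253346
  stratum 2: (600/2340)²·(1 − 146/600)·31.31²/146 = 0.334032
  stratum 3: (540/2340)²·(1 − 41/540)·42.42²/41 = 2.15983
  stratum 4: (580/2340)²·(1 − 144/580)·81.08²/144 = 2.10837
V̂(ȳ_st) = 4.85559
SE(ȳ_st) = √4.85559 = 2.20354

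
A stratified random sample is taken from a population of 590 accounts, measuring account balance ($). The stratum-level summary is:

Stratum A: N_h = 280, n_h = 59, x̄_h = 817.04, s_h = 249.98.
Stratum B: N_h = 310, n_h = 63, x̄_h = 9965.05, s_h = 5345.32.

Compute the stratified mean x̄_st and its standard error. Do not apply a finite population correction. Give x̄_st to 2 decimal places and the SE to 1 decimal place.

x̄_st ≈ 5623.62, SE ≈ 354.2

x̄_st = Σ W_h x̄_h = (280·817.04 + 310·9965.05)/590 = 5623.62153
V̂(x̄_st) = Σ W_h² s_h²/n_h, with W_h = N_h/N and N = 590:
  stratum A: (280/590)²·249.98²/59 = 238.545
  stratum B: (310/590)²·5345.32²/63 = 125206
V̂(x̄_st) = 125445
SE(x̄_st) = √125445 = 354.182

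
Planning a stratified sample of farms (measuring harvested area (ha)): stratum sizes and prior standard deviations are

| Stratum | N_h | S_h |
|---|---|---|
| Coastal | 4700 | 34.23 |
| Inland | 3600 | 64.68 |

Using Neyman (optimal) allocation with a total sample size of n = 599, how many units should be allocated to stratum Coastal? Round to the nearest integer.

245

Neyman allocation: n_h = n · N_h S_h / Σ N_i S_i, with n = 599.
  stratum Coastal: N_h·S_h = 4700·34.23 = 160881.00
  stratum Inland: N_h·S_h = 3600·64.68 = 232848.00
Σ N_h S_h = 393729.00
n for stratum Coastal = 599·160881.00/393729.00 = 244.756 → 245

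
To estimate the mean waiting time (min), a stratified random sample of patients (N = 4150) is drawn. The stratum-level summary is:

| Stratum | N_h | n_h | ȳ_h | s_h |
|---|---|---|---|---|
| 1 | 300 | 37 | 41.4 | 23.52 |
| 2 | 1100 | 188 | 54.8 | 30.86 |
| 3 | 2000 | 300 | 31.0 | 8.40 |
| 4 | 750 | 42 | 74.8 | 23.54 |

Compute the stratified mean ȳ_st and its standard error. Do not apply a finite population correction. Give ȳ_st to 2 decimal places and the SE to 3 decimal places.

ȳ_st ≈ 45.98, SE ≈ 0.959

ȳ_st = Σ W_h ȳ_h = (300·41.4 + 1100·54.8 + 2000·31.0 + 750·74.8)/4150 = 45.97590
V̂(ȳ_st) = Σ W_h² s_h²/n_h, with W_h = N_h/N and N = 4150:
  stratum 1: (300/4150)²·23.52²/37 = 0.0781303
  stratum 2: (1100/4150)²·30.86²/188 = 0.355896
  stratum 3: (2000/4150)²·8.40²/300 = 0.0546262
  stratum 4: (750/4150)²·23.54²/42 = 0.430913
V̂(ȳ_st) = 0.919566
SE(ȳ_st) = √0.919566 = 0.95894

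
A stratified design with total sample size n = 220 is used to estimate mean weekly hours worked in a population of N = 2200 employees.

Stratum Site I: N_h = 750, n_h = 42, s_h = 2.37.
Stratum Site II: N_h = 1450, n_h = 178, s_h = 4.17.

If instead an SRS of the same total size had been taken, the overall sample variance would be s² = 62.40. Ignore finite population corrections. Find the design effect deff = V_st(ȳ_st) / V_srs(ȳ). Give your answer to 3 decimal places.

V̂(ȳ_st) = Σ W_h² s_h²/n_h, with W_h = N_h/N and N = 2200:
  stratum Site I: (750/2200)²·2.37²/42 = 0.0155426
  stratum Site II: (1450/2200)²·4.17²/178 = 0.0424368
V_st = 0.0579794
V_srs = s²/n = 62.40/220 = 0.283636
deff = V_st / V_srs = 0.0579794/0.283636 = 0.2044

deff ≈ 0.204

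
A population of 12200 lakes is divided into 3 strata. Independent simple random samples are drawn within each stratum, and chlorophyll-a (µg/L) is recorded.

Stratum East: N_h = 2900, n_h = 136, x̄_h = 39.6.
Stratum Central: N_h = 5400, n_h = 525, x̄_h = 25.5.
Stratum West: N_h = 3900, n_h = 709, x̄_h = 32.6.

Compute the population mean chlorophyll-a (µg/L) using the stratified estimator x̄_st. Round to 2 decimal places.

N = Σ N_h = 12200. Stratum weights W_h = N_h/N.
x̄_st = (2900·39.6 + 5400·25.5 + 3900·32.6) / 12200 = 31.1213

x̄_st ≈ 31.12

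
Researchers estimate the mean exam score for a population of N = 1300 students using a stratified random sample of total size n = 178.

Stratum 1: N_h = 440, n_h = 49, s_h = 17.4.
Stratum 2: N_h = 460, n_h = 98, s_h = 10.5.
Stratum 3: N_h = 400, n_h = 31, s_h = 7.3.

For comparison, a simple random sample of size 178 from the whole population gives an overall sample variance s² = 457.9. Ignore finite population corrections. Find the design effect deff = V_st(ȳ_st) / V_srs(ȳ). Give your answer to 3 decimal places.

deff ≈ 0.393

V̂(ȳ_st) = Σ W_h² s_h²/n_h, with W_h = N_h/N and N = 1300:
  stratum 1: (440/1300)²·17.4²/49 = 0.707817
  stratum 2: (460/1300)²·10.5²/98 = 0.140858
  stratum 3: (400/1300)²·7.3²/31 = 0.162749
V_st = 1.01142
V_srs = s²/n = 457.9/178 = 2.57247
deff = V_st / V_srs = 1.01142/2.57247 = 0.3932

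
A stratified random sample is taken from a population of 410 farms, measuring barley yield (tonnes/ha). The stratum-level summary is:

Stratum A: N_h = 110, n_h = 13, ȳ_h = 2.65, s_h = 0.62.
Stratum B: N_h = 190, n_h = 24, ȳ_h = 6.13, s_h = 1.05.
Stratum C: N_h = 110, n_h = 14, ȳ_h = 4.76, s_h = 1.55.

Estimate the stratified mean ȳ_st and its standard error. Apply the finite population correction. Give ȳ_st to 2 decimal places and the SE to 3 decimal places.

ȳ_st = Σ W_h ȳ_h = (110·2.65 + 190·6.13 + 110·4.76)/410 = 4.82878
V̂(ȳ_st) = Σ W_h² (1 − n_h/N_h) s_h²/n_h, with W_h = N_h/N and N = 410:
  stratum A: (110/410)²·(1 − 13/110)·0.62²/13 = 0.00187688
  stratum B: (190/410)²·(1 − 24/190)·1.05²/24 = 0.00861909
  stratum C: (110/410)²·(1 − 14/110)·1.55²/14 = 0.0107803
V̂(ȳ_st) = 0.0212763
SE(ȳ_st) = √0.0212763 = 0.145864

ȳ_st ≈ 4.83, SE ≈ 0.146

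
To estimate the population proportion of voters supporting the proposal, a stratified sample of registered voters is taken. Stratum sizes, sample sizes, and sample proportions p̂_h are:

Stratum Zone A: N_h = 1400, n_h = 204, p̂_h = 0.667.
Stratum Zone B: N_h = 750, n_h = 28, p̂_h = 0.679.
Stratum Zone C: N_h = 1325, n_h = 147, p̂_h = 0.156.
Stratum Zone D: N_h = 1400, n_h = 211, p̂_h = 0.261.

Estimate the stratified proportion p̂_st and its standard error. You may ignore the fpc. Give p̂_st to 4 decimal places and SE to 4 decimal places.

p̂_st ≈ 0.4134, SE ≈ 0.0206

N = 4875; stratum weights W_h = N_h/N.
p̂_st = Σ W_h p̂_h = (1400·0.667 + 750·0.679 + 1325·0.156 + 1400·0.261)/4875 = 0.41336
V̂(p̂_st) = Σ W_h² p̂_h(1−p̂_h)/(n_h−1):
  stratum Zone A: (1400/4875)²·0.667·0.333/203 = 9.02362e-05
  stratum Zone B: (750/4875)²·0.679·0.321/27 = 0.000191066
  stratum Zone C: (1325/4875)²·0.156·0.844/146 = 6.66188e-05
  stratum Zone D: (1400/4875)²·0.261·0.739/210 = 7.57482e-05
V̂(p̂_st) = 0.00042367; SE = √V̂ = 0.0205832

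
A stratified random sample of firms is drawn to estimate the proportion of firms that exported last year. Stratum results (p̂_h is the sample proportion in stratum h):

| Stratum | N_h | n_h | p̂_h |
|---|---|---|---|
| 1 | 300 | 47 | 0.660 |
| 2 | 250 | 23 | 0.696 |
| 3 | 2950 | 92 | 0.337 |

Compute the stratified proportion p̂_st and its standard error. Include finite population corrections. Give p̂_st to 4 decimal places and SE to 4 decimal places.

p̂_st ≈ 0.3903, SE ≈ 0.0420

N = 3500; stratum weights W_h = N_h/N.
p̂_st = Σ W_h p̂_h = (300·0.660 + 250·0.696 + 2950·0.337)/3500 = 0.39033
V̂(p̂_st) = Σ W_h² (1 − n_h/N_h) p̂_h(1−p̂_h)/(n_h−1):
  stratum 1: (300/3500)²·(1 − 47/300)·0.660·0.340/46 = 3.02253e-05
  stratum 2: (250/3500)²·(1 − 23/250)·0.696·0.304/22 = 4.45543e-05
  stratum 3: (2950/3500)²·(1 − 92/2950)·0.337·0.663/91 = 0.00168986
V̂(p̂_st) = 0.00176464; SE = √V̂ = 0.0420076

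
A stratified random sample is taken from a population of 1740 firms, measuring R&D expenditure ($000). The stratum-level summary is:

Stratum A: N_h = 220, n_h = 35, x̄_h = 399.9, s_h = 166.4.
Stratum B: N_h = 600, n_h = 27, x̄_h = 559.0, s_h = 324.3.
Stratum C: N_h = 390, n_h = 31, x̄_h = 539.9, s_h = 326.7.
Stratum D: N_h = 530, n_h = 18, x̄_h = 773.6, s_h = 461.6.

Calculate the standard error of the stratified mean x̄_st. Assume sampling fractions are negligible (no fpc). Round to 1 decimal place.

V̂(x̄_st) = Σ W_h² s_h²/n_h, with W_h = N_h/N and N = 1740:
  stratum A: (220/1740)²·166.4²/35 = 12.6469
  stratum B: (600/1740)²·324.3²/27 = 463.163
  stratum C: (390/1740)²·326.7²/31 = 172.969
  stratum D: (530/1740)²·461.6²/18 = 1098.28
V̂(x̄_st) = 1747.06
SE(x̄_st) = √1747.06 = 41.7978

SE(x̄_st) ≈ 41.8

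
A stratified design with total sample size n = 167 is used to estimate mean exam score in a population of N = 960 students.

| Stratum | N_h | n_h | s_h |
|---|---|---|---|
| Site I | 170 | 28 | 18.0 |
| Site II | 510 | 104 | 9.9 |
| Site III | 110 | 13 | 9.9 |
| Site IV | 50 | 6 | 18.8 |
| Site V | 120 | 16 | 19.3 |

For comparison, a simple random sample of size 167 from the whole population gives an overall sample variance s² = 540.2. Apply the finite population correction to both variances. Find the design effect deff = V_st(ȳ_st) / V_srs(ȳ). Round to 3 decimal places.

V̂(ȳ_st) = Σ W_h² (1 − n_h/N_h) s_h²/n_h, with W_h = N_h/N and N = 960:
  stratum Site I: (170/960)²·(1 − 28/170)·18.0²/28 = 0.303097
  stratum Site II: (510/960)²·(1 − 104/510)·9.9²/104 = 0.211734
  stratum Site III: (110/960)²·(1 − 13/110)·9.9²/13 = 0.0872869
  stratum Site IV: (50/960)²·(1 − 6/50)·18.8²/6 = 0.140619
  stratum Site V: (120/960)²·(1 − 16/120)·19.3²/16 = 0.315258
V_st = 1.058
V_srs = (1 − 167/960)·540.2/167 = 2.67202
deff = V_st / V_srs = 1.058/2.67202 = 0.3960

deff ≈ 0.396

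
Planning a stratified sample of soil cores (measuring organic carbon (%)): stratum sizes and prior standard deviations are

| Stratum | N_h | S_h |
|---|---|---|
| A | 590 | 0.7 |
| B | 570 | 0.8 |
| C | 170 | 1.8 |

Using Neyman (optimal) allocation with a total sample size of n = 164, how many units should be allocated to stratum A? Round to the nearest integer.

58

Neyman allocation: n_h = n · N_h S_h / Σ N_i S_i, with n = 164.
  stratum A: N_h·S_h = 590·0.7 = 413.00
  stratum B: N_h·S_h = 570·0.8 = 456.00
  stratum C: N_h·S_h = 170·1.8 = 306.00
Σ N_h S_h = 1175.00
n for stratum A = 164·413.00/1175.00 = 57.644 → 58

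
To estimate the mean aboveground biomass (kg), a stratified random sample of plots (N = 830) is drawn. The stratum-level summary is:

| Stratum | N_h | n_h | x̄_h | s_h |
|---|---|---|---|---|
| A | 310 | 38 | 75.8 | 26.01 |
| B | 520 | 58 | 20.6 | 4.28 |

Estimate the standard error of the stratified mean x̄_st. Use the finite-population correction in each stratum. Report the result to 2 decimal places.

V̂(x̄_st) = Σ W_h² (1 − n_h/N_h) s_h²/n_h, with W_h = N_h/N and N = 830:
  stratum A: (310/830)²·(1 − 38/310)·26.01²/38 = 2.17907
  stratum B: (520/830)²·(1 − 58/520)·4.28²/58 = 0.110141
V̂(x̄_st) = 2.28921
SE(x̄_st) = √2.28921 = 1.51301

SE(x̄_st) ≈ 1.51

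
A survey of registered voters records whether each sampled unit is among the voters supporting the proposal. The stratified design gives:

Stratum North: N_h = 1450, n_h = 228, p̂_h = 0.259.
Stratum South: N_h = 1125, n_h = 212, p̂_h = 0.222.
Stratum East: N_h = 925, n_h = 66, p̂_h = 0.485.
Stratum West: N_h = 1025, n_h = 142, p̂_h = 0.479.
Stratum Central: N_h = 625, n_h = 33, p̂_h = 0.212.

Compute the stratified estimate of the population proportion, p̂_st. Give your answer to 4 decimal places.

p̂_st ≈ 0.3296

N = 5150; stratum weights W_h = N_h/N.
p̂_st = Σ W_h p̂_h = (1450·0.259 + 1125·0.222 + 925·0.485 + 1025·0.479 + 625·0.212)/5150 = 0.32959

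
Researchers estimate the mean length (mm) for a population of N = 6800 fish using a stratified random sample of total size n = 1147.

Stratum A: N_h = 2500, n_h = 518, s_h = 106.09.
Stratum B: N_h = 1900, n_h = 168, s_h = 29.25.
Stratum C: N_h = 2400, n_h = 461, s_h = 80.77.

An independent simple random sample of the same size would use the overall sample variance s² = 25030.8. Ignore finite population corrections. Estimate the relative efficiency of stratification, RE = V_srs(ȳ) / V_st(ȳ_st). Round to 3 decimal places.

RE ≈ 4.281

V̂(ȳ_st) = Σ W_h² s_h²/n_h, with W_h = N_h/N and N = 6800:
  stratum A: (2500/6800)²·106.09²/518 = 2.93685
  stratum B: (1900/6800)²·29.25²/168 = 0.397587
  stratum C: (2400/6800)²·80.77²/461 = 1.7628
V_st = 5.09724
V_srs = s²/n = 25030.8/1147 = 21.8228
Relative efficiency = V_srs / V_st = 21.8228/5.09724 = 4.2813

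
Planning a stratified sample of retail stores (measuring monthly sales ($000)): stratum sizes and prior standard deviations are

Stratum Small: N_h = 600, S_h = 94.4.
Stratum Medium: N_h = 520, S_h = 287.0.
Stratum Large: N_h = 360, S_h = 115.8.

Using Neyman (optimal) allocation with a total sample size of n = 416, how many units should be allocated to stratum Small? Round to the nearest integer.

95

Neyman allocation: n_h = n · N_h S_h / Σ N_i S_i, with n = 416.
  stratum Small: N_h·S_h = 600·94.4 = 56640.00
  stratum Medium: N_h·S_h = 520·287.0 = 149240.00
  stratum Large: N_h·S_h = 360·115.8 = 41688.00
Σ N_h S_h = 247568.00
n for stratum Small = 416·56640.00/247568.00 = 95.175 → 95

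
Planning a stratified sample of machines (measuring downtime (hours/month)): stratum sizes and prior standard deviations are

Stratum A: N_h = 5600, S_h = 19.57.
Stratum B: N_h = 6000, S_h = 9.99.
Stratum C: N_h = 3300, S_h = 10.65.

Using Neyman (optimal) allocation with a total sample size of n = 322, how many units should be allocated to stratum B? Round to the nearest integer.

94

Neyman allocation: n_h = n · N_h S_h / Σ N_i S_i, with n = 322.
  stratum A: N_h·S_h = 5600·19.57 = 109592.00
  stratum B: N_h·S_h = 6000·9.99 = 59940.00
  stratum C: N_h·S_h = 3300·10.65 = 35145.00
Σ N_h S_h = 204677.00
n for stratum B = 322·59940.00/204677.00 = 94.298 → 94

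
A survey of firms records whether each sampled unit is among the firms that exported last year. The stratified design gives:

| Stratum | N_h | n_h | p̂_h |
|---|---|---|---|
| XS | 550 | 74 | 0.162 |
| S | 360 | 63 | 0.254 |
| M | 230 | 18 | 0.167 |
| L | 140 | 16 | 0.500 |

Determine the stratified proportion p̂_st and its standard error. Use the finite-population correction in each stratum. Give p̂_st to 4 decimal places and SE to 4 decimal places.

p̂_st ≈ 0.2257, SE ≈ 0.0303

N = 1280; stratum weights W_h = N_h/N.
p̂_st = Σ W_h p̂_h = (550·0.162 + 360·0.254 + 230·0.167 + 140·0.500)/1280 = 0.22574
V̂(p̂_st) = Σ W_h² (1 − n_h/N_h) p̂_h(1−p̂_h)/(n_h−1):
  stratum XS: (550/1280)²·(1 − 74/550)·0.162·0.838/73 = 0.000297157
  stratum S: (360/1280)²·(1 − 63/360)·0.254·0.746/62 = 0.000199443
  stratum M: (230/1280)²·(1 − 18/230)·0.167·0.833/17 = 0.000243532
  stratum L: (140/1280)²·(1 − 16/140)·0.500·0.500/15 = 0.000176595
V̂(p̂_st) = 0.000916728; SE = √V̂ = 0.0302775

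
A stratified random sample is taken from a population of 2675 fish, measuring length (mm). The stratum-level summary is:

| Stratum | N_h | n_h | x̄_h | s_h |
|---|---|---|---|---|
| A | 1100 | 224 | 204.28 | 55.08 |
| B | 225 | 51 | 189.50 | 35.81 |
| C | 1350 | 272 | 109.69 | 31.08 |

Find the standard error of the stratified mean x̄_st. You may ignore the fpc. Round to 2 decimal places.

SE(x̄_st) ≈ 1.84

V̂(x̄_st) = Σ W_h² s_h²/n_h, with W_h = N_h/N and N = 2675:
  stratum A: (1100/2675)²·55.08²/224 = 2.29022
  stratum B: (225/2675)²·35.81²/51 = 0.177892
  stratum C: (1350/2675)²·31.08²/272 = 0.904509
V̂(x̄_st) = 3.37262
SE(x̄_st) = √3.37262 = 1.83647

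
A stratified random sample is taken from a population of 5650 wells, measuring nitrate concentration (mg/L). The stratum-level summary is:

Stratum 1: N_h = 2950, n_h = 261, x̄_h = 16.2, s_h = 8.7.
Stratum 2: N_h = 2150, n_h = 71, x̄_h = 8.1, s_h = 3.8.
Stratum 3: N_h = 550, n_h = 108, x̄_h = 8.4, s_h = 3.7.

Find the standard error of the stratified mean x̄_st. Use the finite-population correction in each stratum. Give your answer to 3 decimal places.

SE(x̄_st) ≈ 0.319

V̂(x̄_st) = Σ W_h² (1 − n_h/N_h) s_h²/n_h, with W_h = N_h/N and N = 5650:
  stratum 1: (2950/5650)²·(1 − 261/2950)·8.7²/261 = 0.0720633
  stratum 2: (2150/5650)²·(1 − 71/2150)·3.8²/71 = 0.0284777
  stratum 3: (550/5650)²·(1 − 108/550)·3.7²/108 = 0.000965312
V̂(x̄_st) = 0.101506
SE(x̄_st) = √0.101506 = 0.3186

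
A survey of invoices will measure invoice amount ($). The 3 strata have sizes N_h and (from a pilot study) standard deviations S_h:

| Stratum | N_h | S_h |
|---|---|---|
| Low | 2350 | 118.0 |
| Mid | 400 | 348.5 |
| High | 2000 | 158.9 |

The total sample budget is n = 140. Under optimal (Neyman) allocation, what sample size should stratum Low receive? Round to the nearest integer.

Neyman allocation: n_h = n · N_h S_h / Σ N_i S_i, with n = 140.
  stratum Low: N_h·S_h = 2350·118.0 = 277300.00
  stratum Mid: N_h·S_h = 400·348.5 = 139400.00
  stratum High: N_h·S_h = 2000·158.9 = 317800.00
Σ N_h S_h = 734500.00
n for stratum Low = 140·277300.00/734500.00 = 52.855 → 53

53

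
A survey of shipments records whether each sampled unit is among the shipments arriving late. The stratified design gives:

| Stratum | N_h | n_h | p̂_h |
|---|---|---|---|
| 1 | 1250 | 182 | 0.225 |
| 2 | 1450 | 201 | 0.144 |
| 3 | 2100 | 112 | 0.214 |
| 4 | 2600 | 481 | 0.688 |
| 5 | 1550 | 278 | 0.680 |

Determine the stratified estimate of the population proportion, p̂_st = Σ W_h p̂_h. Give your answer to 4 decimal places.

N = 8950; stratum weights W_h = N_h/N.
p̂_st = Σ W_h p̂_h = (1250·0.225 + 1450·0.144 + 2100·0.214 + 2600·0.688 + 1550·0.680)/8950 = 0.42260

p̂_st ≈ 0.4226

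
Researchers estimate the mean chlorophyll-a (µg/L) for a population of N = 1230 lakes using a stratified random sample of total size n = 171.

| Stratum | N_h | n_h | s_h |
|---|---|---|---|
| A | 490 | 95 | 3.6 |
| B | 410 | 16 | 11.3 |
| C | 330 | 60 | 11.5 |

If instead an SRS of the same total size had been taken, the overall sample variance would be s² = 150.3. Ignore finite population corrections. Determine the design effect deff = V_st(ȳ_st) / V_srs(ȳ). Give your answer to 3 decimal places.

deff ≈ 1.214

V̂(ȳ_st) = Σ W_h² s_h²/n_h, with W_h = N_h/N and N = 1230:
  stratum A: (490/1230)²·3.6²/95 = 0.0216503
  stratum B: (410/1230)²·11.3²/16 = 0.886736
  stratum C: (330/1230)²·11.5²/60 = 0.158658
V_st = 1.06704
V_srs = s²/n = 150.3/171 = 0.878947
deff = V_st / V_srs = 1.06704/0.878947 = 1.2140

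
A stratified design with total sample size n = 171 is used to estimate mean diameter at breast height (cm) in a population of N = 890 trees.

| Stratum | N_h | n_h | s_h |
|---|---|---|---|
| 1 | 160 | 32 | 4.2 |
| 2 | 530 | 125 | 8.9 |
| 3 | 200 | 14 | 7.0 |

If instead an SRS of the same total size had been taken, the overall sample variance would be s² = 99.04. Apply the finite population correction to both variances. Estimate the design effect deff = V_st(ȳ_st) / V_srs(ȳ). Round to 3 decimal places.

V̂(ȳ_st) = Σ W_h² (1 − n_h/N_h) s_h²/n_h, with W_h = N_h/N and N = 890:
  stratum 1: (160/890)²·(1 − 32/160)·4.2²/32 = 0.0142527
  stratum 2: (530/890)²·(1 − 125/530)·8.9²/125 = 0.17172
  stratum 3: (200/890)²·(1 − 14/200)·7.0²/14 = 0.164373
V_st = 0.350346
V_srs = (1 − 171/890)·99.04/171 = 0.4679
deff = V_st / V_srs = 0.350346/0.4679 = 0.7488

deff ≈ 0.749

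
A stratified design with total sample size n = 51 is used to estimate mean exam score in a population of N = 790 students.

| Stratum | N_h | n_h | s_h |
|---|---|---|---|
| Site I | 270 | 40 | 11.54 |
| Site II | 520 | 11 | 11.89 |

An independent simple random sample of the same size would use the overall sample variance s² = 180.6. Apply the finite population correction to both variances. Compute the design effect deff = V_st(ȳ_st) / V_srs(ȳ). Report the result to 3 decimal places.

deff ≈ 1.745

V̂(ȳ_st) = Σ W_h² (1 − n_h/N_h) s_h²/n_h, with W_h = N_h/N and N = 790:
  stratum Site I: (270/790)²·(1 − 40/270)·11.54²/40 = 0.331275
  stratum Site II: (520/790)²·(1 − 11/520)·11.89²/11 = 5.45052
V_st = 5.7818
V_srs = (1 − 51/790)·180.6/51 = 3.31257
deff = V_st / V_srs = 5.7818/3.31257 = 1.7454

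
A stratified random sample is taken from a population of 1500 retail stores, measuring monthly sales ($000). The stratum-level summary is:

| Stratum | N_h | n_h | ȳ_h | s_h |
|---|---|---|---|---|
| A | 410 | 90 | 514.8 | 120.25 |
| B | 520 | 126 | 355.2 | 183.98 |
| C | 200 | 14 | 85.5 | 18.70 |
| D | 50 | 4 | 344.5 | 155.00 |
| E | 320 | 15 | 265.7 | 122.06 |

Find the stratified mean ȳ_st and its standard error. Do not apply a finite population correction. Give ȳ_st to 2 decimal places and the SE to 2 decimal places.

ȳ_st = Σ W_h ȳ_h = (410·514.8 + 520·355.2 + 200·85.5 + 50·344.5 + 320·265.7)/1500 = 343.41400
V̂(ȳ_st) = Σ W_h² s_h²/n_h, with W_h = N_h/N and N = 1500:
  stratum A: (410/1500)²·120.25²/90 = 12.0036
  stratum B: (520/1500)²·183.98²/126 = 32.2846
  stratum C: (200/1500)²·18.70²/14 = 0.444051
  stratum D: (50/1500)²·155.00²/4 = 6.67361
  stratum E: (320/1500)²·122.06²/15 = 45.2036
V̂(ȳ_st) = 96.6094
SE(ȳ_st) = √96.6094 = 9.82901

ȳ_st ≈ 343.41, SE ≈ 9.83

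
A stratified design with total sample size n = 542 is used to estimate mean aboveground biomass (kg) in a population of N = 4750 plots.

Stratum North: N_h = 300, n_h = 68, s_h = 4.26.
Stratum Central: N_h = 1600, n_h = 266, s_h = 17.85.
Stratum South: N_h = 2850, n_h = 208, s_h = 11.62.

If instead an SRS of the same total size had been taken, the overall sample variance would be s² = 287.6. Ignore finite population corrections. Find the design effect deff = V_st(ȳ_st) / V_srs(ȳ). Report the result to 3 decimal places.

deff ≈ 0.699

V̂(ȳ_st) = Σ W_h² s_h²/n_h, with W_h = N_h/N and N = 4750:
  stratum North: (300/4750)²·4.26²/68 = 0.00106455
  stratum Central: (1600/4750)²·17.85²/266 = 0.135909
  stratum South: (2850/4750)²·11.62²/208 = 0.233696
V_st = 0.370669
V_srs = s²/n = 287.6/542 = 0.530627
deff = V_st / V_srs = 0.370669/0.530627 = 0.6985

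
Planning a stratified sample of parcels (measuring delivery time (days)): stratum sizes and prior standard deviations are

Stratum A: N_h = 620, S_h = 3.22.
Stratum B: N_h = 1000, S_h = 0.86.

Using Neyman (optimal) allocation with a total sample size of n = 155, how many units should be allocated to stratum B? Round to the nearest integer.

Neyman allocation: n_h = n · N_h S_h / Σ N_i S_i, with n = 155.
  stratum A: N_h·S_h = 620·3.22 = 1996.40
  stratum B: N_h·S_h = 1000·0.86 = 860.00
Σ N_h S_h = 2856.40
n for stratum B = 155·860.00/2856.40 = 46.667 → 47

47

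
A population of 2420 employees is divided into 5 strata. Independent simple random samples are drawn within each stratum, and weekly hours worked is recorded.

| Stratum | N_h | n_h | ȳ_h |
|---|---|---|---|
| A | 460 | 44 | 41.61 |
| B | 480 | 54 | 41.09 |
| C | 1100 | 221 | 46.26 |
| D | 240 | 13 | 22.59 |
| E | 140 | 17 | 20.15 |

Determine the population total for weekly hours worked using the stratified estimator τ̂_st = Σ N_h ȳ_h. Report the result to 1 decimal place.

τ̂_st ≈ 97992.4

τ̂_st = Σ N_h ȳ_h = 460·41.61 + 480·41.09 + 1100·46.26 + 240·22.59 + 140·20.15 = 97992.4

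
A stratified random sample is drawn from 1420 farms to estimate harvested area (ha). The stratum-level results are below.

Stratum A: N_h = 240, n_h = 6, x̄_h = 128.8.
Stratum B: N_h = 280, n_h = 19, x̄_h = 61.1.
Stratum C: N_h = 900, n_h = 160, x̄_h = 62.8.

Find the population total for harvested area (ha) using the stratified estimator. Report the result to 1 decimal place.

τ̂_st ≈ 104540.0

τ̂_st = Σ N_h x̄_h = 240·128.8 + 280·61.1 + 900·62.8 = 104540.0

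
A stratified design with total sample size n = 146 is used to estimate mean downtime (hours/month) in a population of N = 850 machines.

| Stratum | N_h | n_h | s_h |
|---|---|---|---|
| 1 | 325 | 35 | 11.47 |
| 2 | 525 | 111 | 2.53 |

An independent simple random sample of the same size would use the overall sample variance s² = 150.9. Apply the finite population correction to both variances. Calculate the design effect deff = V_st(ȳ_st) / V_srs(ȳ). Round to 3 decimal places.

V̂(ȳ_st) = Σ W_h² (1 − n_h/N_h) s_h²/n_h, with W_h = N_h/N and N = 850:
  stratum 1: (325/850)²·(1 − 35/325)·11.47²/35 = 0.490346
  stratum 2: (525/850)²·(1 − 111/525)·2.53²/111 = 0.0173476
V_st = 0.507693
V_srs = (1 − 146/850)·150.9/146 = 0.856032
deff = V_st / V_srs = 0.507693/0.856032 = 0.5931

deff ≈ 0.593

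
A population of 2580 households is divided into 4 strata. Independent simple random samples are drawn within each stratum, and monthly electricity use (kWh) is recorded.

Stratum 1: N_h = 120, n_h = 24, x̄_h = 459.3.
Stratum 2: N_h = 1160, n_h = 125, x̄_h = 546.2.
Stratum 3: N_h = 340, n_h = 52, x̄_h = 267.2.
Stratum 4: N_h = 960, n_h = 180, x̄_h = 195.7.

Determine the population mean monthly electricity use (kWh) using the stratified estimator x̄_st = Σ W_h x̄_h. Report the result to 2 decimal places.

x̄_st ≈ 374.97

N = Σ N_h = 2580. Stratum weights W_h = N_h/N.
x̄_st = (120·459.3 + 1160·546.2 + 340·267.2 + 960·195.7) / 2580 = 374.9721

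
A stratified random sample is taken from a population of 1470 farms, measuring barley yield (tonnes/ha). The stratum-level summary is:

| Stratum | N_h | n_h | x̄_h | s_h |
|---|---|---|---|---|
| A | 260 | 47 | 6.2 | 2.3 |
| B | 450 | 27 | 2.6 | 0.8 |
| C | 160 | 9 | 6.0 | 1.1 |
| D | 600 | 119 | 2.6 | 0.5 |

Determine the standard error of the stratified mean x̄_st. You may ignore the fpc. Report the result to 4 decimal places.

V̂(x̄_st) = Σ W_h² s_h²/n_h, with W_h = N_h/N and N = 1470:
  stratum A: (260/1470)²·2.3²/47 = 0.00352103
  stratum B: (450/1470)²·0.8²/27 = 0.0022213
  stratum C: (160/1470)²·1.1²/9 = 0.00159275
  stratum D: (600/1470)²·0.5²/119 = 0.000349994
V̂(x̄_st) = 0.00768507
SE(x̄_st) = √0.00768507 = 0.0876646

SE(x̄_st) ≈ 0.0877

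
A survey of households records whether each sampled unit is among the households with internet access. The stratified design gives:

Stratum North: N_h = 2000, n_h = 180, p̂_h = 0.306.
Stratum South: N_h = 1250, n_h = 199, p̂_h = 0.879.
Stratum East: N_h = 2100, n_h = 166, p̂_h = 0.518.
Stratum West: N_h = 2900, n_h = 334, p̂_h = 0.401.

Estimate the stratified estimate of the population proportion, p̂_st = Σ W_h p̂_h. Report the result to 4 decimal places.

p̂_st ≈ 0.4802

N = 8250; stratum weights W_h = N_h/N.
p̂_st = Σ W_h p̂_h = (2000·0.306 + 1250·0.879 + 2100·0.518 + 2900·0.401)/8250 = 0.48018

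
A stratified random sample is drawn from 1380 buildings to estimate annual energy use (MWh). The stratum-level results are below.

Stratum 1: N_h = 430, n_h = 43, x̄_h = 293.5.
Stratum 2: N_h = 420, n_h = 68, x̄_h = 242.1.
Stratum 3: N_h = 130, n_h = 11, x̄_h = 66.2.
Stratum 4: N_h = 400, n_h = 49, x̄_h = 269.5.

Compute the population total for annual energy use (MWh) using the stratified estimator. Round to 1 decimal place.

τ̂_st ≈ 344293.0

τ̂_st = Σ N_h x̄_h = 430·293.5 + 420·242.1 + 130·66.2 + 400·269.5 = 344293.0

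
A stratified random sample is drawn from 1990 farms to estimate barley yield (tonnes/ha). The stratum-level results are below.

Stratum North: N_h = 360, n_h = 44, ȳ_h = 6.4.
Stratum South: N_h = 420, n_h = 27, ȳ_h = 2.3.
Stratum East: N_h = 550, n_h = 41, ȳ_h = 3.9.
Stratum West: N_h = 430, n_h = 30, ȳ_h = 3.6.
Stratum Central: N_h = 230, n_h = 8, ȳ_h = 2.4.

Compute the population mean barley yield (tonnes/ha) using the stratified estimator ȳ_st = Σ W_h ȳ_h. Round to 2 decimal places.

N = Σ N_h = 1990. Stratum weights W_h = N_h/N.
ȳ_st = (360·6.4 + 420·2.3 + 550·3.9 + 430·3.6 + 230·2.4) / 1990 = 3.7764

ȳ_st ≈ 3.78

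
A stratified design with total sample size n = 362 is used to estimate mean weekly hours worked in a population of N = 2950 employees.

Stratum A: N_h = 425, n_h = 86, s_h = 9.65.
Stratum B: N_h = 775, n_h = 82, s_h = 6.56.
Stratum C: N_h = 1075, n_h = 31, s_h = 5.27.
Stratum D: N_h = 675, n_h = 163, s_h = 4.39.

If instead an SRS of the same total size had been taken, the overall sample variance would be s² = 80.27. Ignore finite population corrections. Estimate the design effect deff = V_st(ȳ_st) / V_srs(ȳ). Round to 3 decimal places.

deff ≈ 0.829

V̂(ȳ_st) = Σ W_h² s_h²/n_h, with W_h = N_h/N and N = 2950:
  stratum A: (425/2950)²·9.65²/86 = 0.0224745
  stratum B: (775/2950)²·6.56²/82 = 0.0362204
  stratum C: (1075/2950)²·5.27²/31 = 0.118969
  stratum D: (675/2950)²·4.39²/163 = 0.0061902
V_st = 0.183854
V_srs = s²/n = 80.27/362 = 0.22174
deff = V_st / V_srs = 0.183854/0.22174 = 0.8291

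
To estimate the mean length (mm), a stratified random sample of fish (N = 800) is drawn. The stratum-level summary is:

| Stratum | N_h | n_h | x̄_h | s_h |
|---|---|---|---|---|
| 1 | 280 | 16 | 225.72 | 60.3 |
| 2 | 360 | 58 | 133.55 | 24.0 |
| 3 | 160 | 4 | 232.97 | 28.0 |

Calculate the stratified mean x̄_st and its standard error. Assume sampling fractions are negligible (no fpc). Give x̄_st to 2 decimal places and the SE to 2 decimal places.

x̄_st = Σ W_h x̄_h = (280·225.72 + 360·133.55 + 160·232.97)/800 = 185.69350
V̂(x̄_st) = Σ W_h² s_h²/n_h, with W_h = N_h/N and N = 800:
  stratum 1: (280/800)²·60.3²/16 = 27.8388
  stratum 2: (360/800)²·24.0²/58 = 2.01103
  stratum 3: (160/800)²·28.0²/4 = 7.84
V̂(x̄_st) = 37.6898
SE(x̄_st) = √37.6898 = 6.13921

x̄_st ≈ 185.69, SE ≈ 6.14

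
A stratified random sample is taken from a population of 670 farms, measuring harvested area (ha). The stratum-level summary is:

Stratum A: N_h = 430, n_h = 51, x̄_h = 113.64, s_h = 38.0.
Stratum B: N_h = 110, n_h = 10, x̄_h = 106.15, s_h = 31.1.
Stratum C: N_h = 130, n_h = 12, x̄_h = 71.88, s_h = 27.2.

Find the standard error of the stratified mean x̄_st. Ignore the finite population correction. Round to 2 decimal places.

SE(x̄_st) ≈ 4.07

V̂(x̄_st) = Σ W_h² s_h²/n_h, with W_h = N_h/N and N = 670:
  stratum A: (430/670)²·38.0²/51 = 11.6623
  stratum B: (110/670)²·31.1²/10 = 2.60709
  stratum C: (130/670)²·27.2²/12 = 2.3211
V̂(x̄_st) = 16.5905
SE(x̄_st) = √16.5905 = 4.07314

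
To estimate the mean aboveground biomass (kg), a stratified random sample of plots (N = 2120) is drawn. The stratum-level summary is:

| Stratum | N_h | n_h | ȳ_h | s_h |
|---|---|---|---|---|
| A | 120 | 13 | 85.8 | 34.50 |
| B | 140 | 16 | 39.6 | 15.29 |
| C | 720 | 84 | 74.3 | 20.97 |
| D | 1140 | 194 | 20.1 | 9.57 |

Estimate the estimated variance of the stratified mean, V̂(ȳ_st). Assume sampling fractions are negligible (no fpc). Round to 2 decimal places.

V̂(ȳ_st) ≈ 1.10

V̂(ȳ_st) = Σ W_h² s_h²/n_h, with W_h = N_h/N and N = 2120:
  stratum A: (120/2120)²·34.50²/13 = 0.29335
  stratum B: (140/2120)²·15.29²/16 = 0.0637205
  stratum C: (720/2120)²·20.97²/84 = 0.603825
  stratum D: (1140/2120)²·9.57²/194 = 0.136509
V̂(ȳ_st) = 1.0974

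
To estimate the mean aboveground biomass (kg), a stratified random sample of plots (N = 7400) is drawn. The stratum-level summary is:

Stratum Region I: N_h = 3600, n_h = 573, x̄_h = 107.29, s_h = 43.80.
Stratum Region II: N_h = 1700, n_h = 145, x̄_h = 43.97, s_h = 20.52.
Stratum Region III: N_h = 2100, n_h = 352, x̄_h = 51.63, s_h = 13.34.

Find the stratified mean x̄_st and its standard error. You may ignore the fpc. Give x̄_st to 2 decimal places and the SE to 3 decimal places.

x̄_st = Σ W_h x̄_h = (3600·107.29 + 1700·43.97 + 2100·51.63)/7400 = 76.94811
V̂(x̄_st) = Σ W_h² s_h²/n_h, with W_h = N_h/N and N = 7400:
  stratum Region I: (3600/7400)²·43.80²/573 = 0.792383
  stratum Region II: (1700/7400)²·20.52²/145 = 0.153257
  stratum Region III: (2100/7400)²·13.34²/352 = 0.040714
V̂(x̄_st) = 0.986354
SE(x̄_st) = √0.986354 = 0.993154

x̄_st ≈ 76.95, SE ≈ 0.993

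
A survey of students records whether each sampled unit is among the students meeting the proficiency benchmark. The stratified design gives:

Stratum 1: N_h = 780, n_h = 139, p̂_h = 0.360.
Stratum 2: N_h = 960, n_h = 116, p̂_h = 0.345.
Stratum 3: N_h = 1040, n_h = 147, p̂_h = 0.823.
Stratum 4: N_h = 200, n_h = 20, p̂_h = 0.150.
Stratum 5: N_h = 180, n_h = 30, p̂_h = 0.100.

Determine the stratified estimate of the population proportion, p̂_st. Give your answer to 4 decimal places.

N = 3160; stratum weights W_h = N_h/N.
p̂_st = Σ W_h p̂_h = (780·0.360 + 960·0.345 + 1040·0.823 + 200·0.150 + 180·0.100)/3160 = 0.47972

p̂_st ≈ 0.4797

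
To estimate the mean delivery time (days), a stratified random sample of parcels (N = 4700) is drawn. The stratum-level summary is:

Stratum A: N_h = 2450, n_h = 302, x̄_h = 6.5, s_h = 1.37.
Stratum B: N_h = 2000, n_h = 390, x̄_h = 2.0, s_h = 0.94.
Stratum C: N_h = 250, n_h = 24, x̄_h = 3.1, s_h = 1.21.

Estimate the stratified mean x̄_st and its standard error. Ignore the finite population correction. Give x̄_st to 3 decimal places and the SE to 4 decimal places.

x̄_st = Σ W_h x̄_h = (2450·6.5 + 2000·2.0 + 250·3.1)/4700 = 4.40426
V̂(x̄_st) = Σ W_h² s_h²/n_h, with W_h = N_h/N and N = 4700:
  stratum A: (2450/4700)²·1.37²/302 = 0.00168877
  stratum B: (2000/4700)²·0.94²/390 = 0.000410256
  stratum C: (250/4700)²·1.21²/24 = 0.000172601
V̂(x̄_st) = 0.00227163
SE(x̄_st) = √0.00227163 = 0.0476616

x̄_st ≈ 4.404, SE ≈ 0.0477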